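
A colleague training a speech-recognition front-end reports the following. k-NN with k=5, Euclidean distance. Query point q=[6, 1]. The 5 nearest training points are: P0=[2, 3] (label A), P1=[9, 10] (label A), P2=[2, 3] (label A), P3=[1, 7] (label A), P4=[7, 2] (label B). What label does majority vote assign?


d(q,P0) = 4.4721  (label A)
d(q,P1) = 9.4868  (label A)
d(q,P2) = 4.4721  (label A)
d(q,P3) = 7.8102  (label A)
d(q,P4) = 1.4142  (label B)
Votes: A=4, B=1
Majority → A

A


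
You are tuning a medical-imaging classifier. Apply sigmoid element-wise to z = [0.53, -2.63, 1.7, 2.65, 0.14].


σ(0.53) = 1/(1+e^-0.53) = 0.6295
σ(-2.63) = 1/(1+e^2.63) = 0.0672
σ(1.7) = 1/(1+e^-1.7) = 0.8455
σ(2.65) = 1/(1+e^-2.65) = 0.934
σ(0.14) = 1/(1+e^-0.14) = 0.5349
result = [0.6295, 0.0672, 0.8455, 0.934, 0.5349]

[0.6295, 0.0672, 0.8455, 0.934, 0.5349]


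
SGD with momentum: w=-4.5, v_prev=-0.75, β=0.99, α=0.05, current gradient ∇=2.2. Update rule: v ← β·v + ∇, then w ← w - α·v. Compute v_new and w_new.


v_new = 0.99·-0.75 + 2.2 = -0.7425 + 2.2 = 1.4575
w_new = -4.5 - 0.05·1.4575 = -4.5 - 0.072875 = -4.572875

v_new=1.4575, w_new=-4.572875


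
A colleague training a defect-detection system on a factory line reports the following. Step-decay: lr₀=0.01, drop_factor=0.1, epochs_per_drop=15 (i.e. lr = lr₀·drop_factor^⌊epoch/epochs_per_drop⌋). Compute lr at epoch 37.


n_drops = ⌊37/15⌋ = 2
lr = 0.01·0.1^2 = 0.01·0.01 = 0.0001

0.0001


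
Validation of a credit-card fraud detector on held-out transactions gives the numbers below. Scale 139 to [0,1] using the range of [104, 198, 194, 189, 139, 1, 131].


min=1, max=198
(139-1)/(198-1) = 138/197 = 0.7005

0.7005


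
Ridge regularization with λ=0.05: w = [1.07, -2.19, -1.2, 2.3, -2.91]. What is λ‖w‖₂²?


‖w‖₂² = (1.07)² + (-2.19)² + (-1.2)² + (2.3)² + (-2.91)²
     = 1.1449 + 4.7961 + 1.44 + 5.29 + 8.4681
     = 21.1391
λ·‖w‖₂² = 0.05·21.1391 = 1.056955

1.056955


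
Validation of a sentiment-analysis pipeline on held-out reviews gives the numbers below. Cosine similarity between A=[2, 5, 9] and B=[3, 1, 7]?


A·B = 2·3 + 5·1 + 9·7 = 74
‖A‖ = √110 = 10.4881, ‖B‖ = √59 = 7.6811
cos = 74/(√110·√59) = 74/√6490 = 0.9186

0.9186


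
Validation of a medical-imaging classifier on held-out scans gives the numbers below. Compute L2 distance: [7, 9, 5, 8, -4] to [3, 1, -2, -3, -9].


d = √((7-3)² + (9-1)² + (5+ 2)² + (8+ 3)² + (-4+ 9)²)
  = √(16 + 64 + 49 + 121 + 25)
  = √275 = 16.5831

16.5831


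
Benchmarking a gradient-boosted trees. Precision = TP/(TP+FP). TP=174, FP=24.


Precision = TP/(TP+FP)
= 174/(174+24)
= 174/198 = 87.88%

87.88%


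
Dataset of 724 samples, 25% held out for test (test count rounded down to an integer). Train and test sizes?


Test = ⌊724·25/100⌋ = 181
Train = 724 - 181 = 543

Train: 543, Test: 181


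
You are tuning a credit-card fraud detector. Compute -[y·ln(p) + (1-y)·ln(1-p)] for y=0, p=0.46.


BCE = -[y·ln(p) + (1-y)·ln(1-p)]
= -0 - 1·ln(1-0.46)
= -ln(0.54) = 0.6162

0.6162


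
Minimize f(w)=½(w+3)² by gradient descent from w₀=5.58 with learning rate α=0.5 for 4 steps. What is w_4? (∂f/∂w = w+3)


step 1: grad = 5.58+3 = 8.58; w = 5.58 - 0.5·(8.58) = 1.29
step 2: grad = 1.29+3 = 4.29; w = 1.29 - 0.5·(4.29) = -0.855
step 3: grad = -0.855+3 = 2.145; w = -0.855 - 0.5·(2.145) = -1.9275
step 4: grad = -1.9275+3 = 1.0725; w = -1.9275 - 0.5·(1.0725) = -2.46375

-2.46375


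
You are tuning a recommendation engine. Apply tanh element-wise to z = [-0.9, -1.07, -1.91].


tanh(-0.9) = -0.7163
tanh(-1.07) = -0.7895
tanh(-1.91) = -0.9571
result = [-0.7163, -0.7895, -0.9571]

[-0.7163, -0.7895, -0.9571]


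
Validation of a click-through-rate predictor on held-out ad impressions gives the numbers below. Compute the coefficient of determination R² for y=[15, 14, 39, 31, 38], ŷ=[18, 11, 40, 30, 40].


ȳ = 27.4
SS_res = Σ(y-ŷ)² = 24
SS_tot = Σ(y-ȳ)² = 593.2
R² = 1 - SS_res/SS_tot = 1 - 0.0405 = 0.9595

0.9595


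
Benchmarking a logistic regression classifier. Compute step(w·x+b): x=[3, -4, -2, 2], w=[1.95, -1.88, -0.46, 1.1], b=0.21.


z = (3)·(1.95) + (-4)·(-1.88) + (-2)·(-0.46) + (2)·(1.1) + 0.21
  = 16.7
step(z) = 1 (z≥0)

1


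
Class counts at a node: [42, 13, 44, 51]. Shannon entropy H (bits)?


Probabilities: [42/150, 13/150, 44/150, 51/150] ≈ [0.28, 0.0867, 0.2933, 0.34]
H = -((42/150)·log₂(42/150) + (13/150)·log₂(13/150) + (44/150)·log₂(44/150) + (51/150)·log₂(51/150))
  = 1.8682 bits

1.8682 bits


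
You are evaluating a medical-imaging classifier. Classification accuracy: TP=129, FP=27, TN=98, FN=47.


Accuracy = (TP+TN)/(TP+TN+FP+FN)
= (129+98)/(301)
= 227/301 = 75.42%

75.42%


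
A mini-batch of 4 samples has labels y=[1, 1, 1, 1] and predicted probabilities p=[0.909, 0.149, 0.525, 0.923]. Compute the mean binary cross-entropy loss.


L[0] = -ln(0.909) = 0.0954
L[1] = -ln(0.149) = 1.9038
L[2] = -ln(0.525) = 0.6444
L[3] = -ln(0.923) = 0.0801
mean = (0.0954 + 1.9038 + 0.6444 + 0.0801)/4 = 0.6809

0.6809


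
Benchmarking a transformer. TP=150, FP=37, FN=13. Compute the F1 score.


Precision = 150/187 = 0.8021
Recall = 150/163 = 0.9202
F1 = 2·P·R/(P+R) = 2·TP/(2·TP+FP+FN) = 300/(300+37+13) = 300/350 = 0.8571

0.8571


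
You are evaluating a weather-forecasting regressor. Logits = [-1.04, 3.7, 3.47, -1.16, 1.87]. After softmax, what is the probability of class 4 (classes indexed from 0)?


Exponentials: e^-1.04=0.3535, e^3.7=40.4473, e^3.47=32.1367, e^-1.16=0.3135, e^1.87=6.4883
Sum = 79.7393
Softmax = [0.0044, 0.5072, 0.403, 0.0039, 0.0814]
p[4] = 6.4883/79.7393 = 0.0814

0.0814


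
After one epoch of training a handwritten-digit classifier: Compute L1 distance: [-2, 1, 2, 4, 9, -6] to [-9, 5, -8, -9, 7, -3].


d = |-2+ 9| + |1-5| + |2+ 8| + |4+ 9| + |9-7| + |-6+ 3|
  = 7 + 4 + 10 + 13 + 2 + 3
  = 39

39


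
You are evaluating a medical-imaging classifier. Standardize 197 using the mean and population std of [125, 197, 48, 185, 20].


μ = 115, σ = 71.0465
z = (197 - 115)/71.0465 = 1.1542

1.1542


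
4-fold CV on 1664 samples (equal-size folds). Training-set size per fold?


Fold size = 1664/4 = 416
Training per fold = 1664 - 416 = 1248

1248


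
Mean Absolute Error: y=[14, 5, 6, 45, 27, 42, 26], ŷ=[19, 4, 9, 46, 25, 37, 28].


Absolute errors: |14-19|=5, |5-4|=1, |6-9|=3, |45-46|=1, |27-25|=2, |42-37|=5, |26-28|=2
Sum = 19
MAE = 19/7 = 19/7

19/7


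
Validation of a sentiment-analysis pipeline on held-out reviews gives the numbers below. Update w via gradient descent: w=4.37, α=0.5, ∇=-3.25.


w_new = w - α·∇
= 4.37 - 0.5·-3.25
= 4.37 + 1.625
= 5.995

5.995


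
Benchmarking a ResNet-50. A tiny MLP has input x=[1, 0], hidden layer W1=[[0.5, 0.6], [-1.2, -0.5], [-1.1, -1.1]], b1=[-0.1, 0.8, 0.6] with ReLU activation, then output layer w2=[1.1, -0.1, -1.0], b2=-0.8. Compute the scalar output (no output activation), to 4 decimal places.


z1[0] = (0.5)·(1) + (0.6)·(0) - 0.1 = 0.4
z1[1] = (-1.2)·(1) + (-0.5)·(0) + 0.8 = -0.4
z1[2] = (-1.1)·(1) + (-1.1)·(0) + 0.6 = -0.5
h = ReLU(z1) = [0.4, 0.0, 0.0]
output = (1.1)·(0.4) + (-0.1)·(0.0) + (-1.0)·(0.0) - 0.8 = -0.36

-0.36


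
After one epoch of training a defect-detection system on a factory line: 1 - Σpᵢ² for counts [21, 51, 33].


Probabilities: [21/105, 51/105, 33/105] ≈ [0.2, 0.4857, 0.3143]
Σpᵢ² = (441 + 2601 + 1089)/105² = 4131/11025
Gini = 1 - Σpᵢ² = 1 - 4131/11025 = 0.6253

0.6253


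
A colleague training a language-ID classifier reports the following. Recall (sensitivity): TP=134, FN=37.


Recall = TP/(TP+FN)
= 134/(134+37)
= 134/171 = 78.36%

78.36%


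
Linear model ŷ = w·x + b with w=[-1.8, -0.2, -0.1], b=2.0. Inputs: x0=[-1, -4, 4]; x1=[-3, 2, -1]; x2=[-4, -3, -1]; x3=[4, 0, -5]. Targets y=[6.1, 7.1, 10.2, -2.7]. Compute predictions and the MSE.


ŷ0 = (-1.8)·(-1) + (-0.2)·(-4) + (-0.1)·(4) + 2.0 = 4.2
ŷ1 = (-1.8)·(-3) + (-0.2)·(2) + (-0.1)·(-1) + 2.0 = 7.1
ŷ2 = (-1.8)·(-4) + (-0.2)·(-3) + (-0.1)·(-1) + 2.0 = 9.9
ŷ3 = (-1.8)·(4) + (-0.2)·(0) + (-0.1)·(-5) + 2.0 = -4.7
errors² = [3.61, 0.0, 0.09, 4.0]
MSE = 7.7000/4 = 1.925

1.925


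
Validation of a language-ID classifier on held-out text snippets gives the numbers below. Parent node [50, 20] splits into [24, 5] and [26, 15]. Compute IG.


Parent = [50, 20], H_parent = 0.8631
H_left = 0.6632 (n=29), H_right = 0.9474 (n=41)
H_children = (29/70)·0.6632 + (41/70)·0.9474 = 0.8297
IG = 0.8631 - 0.8297 = 0.0334

0.0334


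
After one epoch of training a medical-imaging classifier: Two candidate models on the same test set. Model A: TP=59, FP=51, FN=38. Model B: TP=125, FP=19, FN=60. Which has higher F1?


Model A: P=59/110=0.5364, R=59/97=0.6082, F1=2PR/(P+R)=2TP/(2TP+FP+FN)=118/207=0.57
Model B: P=125/144=0.8681, R=125/185=0.6757, F1=2PR/(P+R)=2TP/(2TP+FP+FN)=250/329=0.7599
0.57 < 0.7599 → Model B

Model B


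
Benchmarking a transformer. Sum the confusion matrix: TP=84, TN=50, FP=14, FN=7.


Total = TP + TN + FP + FN
= 84 + 50 + 14 + 7
= 155
(Predicted positive: 98, predicted negative: 57)

155


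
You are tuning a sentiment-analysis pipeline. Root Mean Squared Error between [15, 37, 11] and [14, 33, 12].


MSE = 18/3 = 6
RMSE = √(18/3) = 2.4495

2.4495


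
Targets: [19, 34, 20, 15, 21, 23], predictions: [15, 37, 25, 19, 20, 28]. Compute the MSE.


Squared errors: (19-15)²=16, (34-37)²=9, (20-25)²=25, (15-19)²=16, (21-20)²=1, (23-28)²=25
Sum = 92
MSE = 92/6 = 46/3

46/3


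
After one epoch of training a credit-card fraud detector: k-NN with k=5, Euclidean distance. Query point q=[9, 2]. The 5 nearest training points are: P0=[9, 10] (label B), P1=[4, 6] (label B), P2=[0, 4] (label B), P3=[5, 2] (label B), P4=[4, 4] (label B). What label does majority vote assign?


d(q,P0) = 8.0  (label B)
d(q,P1) = 6.4031  (label B)
d(q,P2) = 9.2195  (label B)
d(q,P3) = 4.0  (label B)
d(q,P4) = 5.3852  (label B)
Votes: A=0, B=5
Majority → B

B


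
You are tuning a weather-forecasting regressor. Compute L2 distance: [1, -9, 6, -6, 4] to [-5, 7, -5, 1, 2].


d = √((1+ 5)² + (-9-7)² + (6+ 5)² + (-6-1)² + (4-2)²)
  = √(36 + 256 + 121 + 49 + 4)
  = √466 = 21.587

21.587


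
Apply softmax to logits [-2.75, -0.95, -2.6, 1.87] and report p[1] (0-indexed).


Exponentials: e^-2.75=0.0639, e^-0.95=0.3867, e^-2.6=0.0743, e^1.87=6.4883
Sum = 7.0132
Softmax = [0.0091, 0.0551, 0.0106, 0.9251]
p[1] = 0.3867/7.0132 = 0.0551

0.0551


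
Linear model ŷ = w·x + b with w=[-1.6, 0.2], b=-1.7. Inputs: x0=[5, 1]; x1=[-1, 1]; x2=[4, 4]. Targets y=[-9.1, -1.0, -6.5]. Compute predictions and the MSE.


ŷ0 = (-1.6)·(5) + (0.2)·(1) - 1.7 = -9.5
ŷ1 = (-1.6)·(-1) + (0.2)·(1) - 1.7 = 0.1
ŷ2 = (-1.6)·(4) + (0.2)·(4) - 1.7 = -7.3
errors² = [0.16, 1.21, 0.64]
MSE = 2.0100/3 = 0.67

0.67


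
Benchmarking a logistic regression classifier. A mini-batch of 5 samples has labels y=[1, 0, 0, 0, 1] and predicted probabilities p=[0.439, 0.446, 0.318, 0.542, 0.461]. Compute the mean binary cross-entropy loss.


L[0] = -ln(0.439) = 0.8233
L[1] = -ln(1-0.446) = -ln(0.554) = 0.5906
L[2] = -ln(1-0.318) = -ln(0.682) = 0.3827
L[3] = -ln(1-0.542) = -ln(0.458) = 0.7809
L[4] = -ln(0.461) = 0.7744
mean = (0.8233 + 0.5906 + 0.3827 + 0.7809 + 0.7744)/5 = 0.6704

0.6704


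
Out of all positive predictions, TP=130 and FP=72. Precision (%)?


Precision = TP/(TP+FP)
= 130/(130+72)
= 130/202 = 64.36%

64.36%


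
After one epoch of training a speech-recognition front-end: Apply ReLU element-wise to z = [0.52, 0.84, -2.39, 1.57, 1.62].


ReLU(0.52) = max(0, 0.52) = 0.52
ReLU(0.84) = max(0, 0.84) = 0.84
ReLU(-2.39) = max(0, -2.39) = 0.0
ReLU(1.57) = max(0, 1.57) = 1.57
ReLU(1.62) = max(0, 1.62) = 1.62
result = [0.52, 0.84, 0.0, 1.57, 1.62]

[0.52, 0.84, 0.0, 1.57, 1.62]


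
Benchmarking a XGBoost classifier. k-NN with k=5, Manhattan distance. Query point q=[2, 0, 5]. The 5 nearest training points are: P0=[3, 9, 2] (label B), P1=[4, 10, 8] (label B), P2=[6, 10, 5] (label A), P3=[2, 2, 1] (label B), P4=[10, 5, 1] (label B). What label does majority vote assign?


d(q,P0) = 13  (label B)
d(q,P1) = 15  (label B)
d(q,P2) = 14  (label A)
d(q,P3) = 6  (label B)
d(q,P4) = 17  (label B)
Votes: A=1, B=4
Majority → B

B


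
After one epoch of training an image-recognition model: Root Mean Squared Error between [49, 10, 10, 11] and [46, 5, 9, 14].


MSE = 44/4 = 11
RMSE = √(44/4) = 3.3166

3.3166


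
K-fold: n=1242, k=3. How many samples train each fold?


Fold size = 1242/3 = 414
Training per fold = 1242 - 414 = 828

828


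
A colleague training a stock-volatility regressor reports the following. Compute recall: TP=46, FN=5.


Recall = TP/(TP+FN)
= 46/(46+5)
= 46/51 = 90.2%

90.2%


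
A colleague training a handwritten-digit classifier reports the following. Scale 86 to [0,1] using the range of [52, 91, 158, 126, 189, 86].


min=52, max=189
(86-52)/(189-52) = 34/137 = 0.2482

0.2482


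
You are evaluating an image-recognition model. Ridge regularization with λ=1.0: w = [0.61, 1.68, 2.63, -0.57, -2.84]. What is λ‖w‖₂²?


‖w‖₂² = (0.61)² + (1.68)² + (2.63)² + (-0.57)² + (-2.84)²
     = 0.3721 + 2.8224 + 6.9169 + 0.3249 + 8.0656
     = 18.5019
λ·‖w‖₂² = 1.0·18.5019 = 18.5019

18.5019


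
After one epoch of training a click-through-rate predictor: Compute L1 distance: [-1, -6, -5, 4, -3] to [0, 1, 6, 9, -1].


d = |-1-0| + |-6-1| + |-5-6| + |4-9| + |-3+ 1|
  = 1 + 7 + 11 + 5 + 2
  = 26

26


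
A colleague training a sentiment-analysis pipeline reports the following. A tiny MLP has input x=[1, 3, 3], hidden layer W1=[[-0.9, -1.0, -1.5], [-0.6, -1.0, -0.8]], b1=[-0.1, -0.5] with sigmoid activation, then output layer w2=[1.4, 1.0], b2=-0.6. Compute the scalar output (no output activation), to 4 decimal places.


z1[0] = (-0.9)·(1) + (-1.0)·(3) + (-1.5)·(3) - 0.1 = -8.5
z1[1] = (-0.6)·(1) + (-1.0)·(3) + (-0.8)·(3) - 0.5 = -6.5
h = sigmoid(z1) = [0.0002, 0.0015]
output = (1.4)·(0.0002) + (1.0)·(0.0015) - 0.6 = -0.5982

-0.5982


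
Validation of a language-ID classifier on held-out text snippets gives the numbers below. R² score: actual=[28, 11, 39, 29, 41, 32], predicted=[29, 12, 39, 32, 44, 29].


ȳ = 30
SS_res = Σ(y-ŷ)² = 29
SS_tot = Σ(y-ȳ)² = 572
R² = 1 - SS_res/SS_tot = 1 - 0.0507 = 0.9493

0.9493


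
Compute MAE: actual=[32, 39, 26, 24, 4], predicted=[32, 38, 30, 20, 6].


Absolute errors: |32-32|=0, |39-38|=1, |26-30|=4, |24-20|=4, |4-6|=2
Sum = 11
MAE = 11/5 = 11/5

11/5


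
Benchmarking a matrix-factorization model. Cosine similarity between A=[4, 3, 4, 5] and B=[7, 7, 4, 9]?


A·B = 4·7 + 3·7 + 4·4 + 5·9 = 110
‖A‖ = √66 = 8.124, ‖B‖ = √195 = 13.9642
cos = 110/(√66·√195) = 110/√12870 = 0.9696

0.9696


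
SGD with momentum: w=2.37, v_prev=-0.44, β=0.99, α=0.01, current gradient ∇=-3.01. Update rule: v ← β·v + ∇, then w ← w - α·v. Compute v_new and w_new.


v_new = 0.99·-0.44 - 3.01 = -0.4356 - 3.01 = -3.4456
w_new = 2.37 - 0.01·-3.4456 = 2.37 + 0.034456 = 2.404456

v_new=-3.4456, w_new=2.404456


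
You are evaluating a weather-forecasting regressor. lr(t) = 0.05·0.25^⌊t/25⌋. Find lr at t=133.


n_drops = ⌊133/25⌋ = 5
lr = 0.05·0.25^5 = 0.05·0.0009765625 = 0.000048828125

0.000048828125


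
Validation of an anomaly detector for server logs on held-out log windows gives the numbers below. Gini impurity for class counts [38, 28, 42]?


Probabilities: [38/108, 28/108, 42/108] ≈ [0.3519, 0.2593, 0.3889]
Σpᵢ² = (1444 + 784 + 1764)/108² = 3992/11664
Gini = 1 - Σpᵢ² = 1 - 3992/11664 = 0.6578

0.6578


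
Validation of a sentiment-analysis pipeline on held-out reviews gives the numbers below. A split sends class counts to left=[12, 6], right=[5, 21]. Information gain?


Parent = [17, 27], H_parent = 0.9624
H_left = 0.9183 (n=18), H_right = 0.7063 (n=26)
H_children = (18/44)·0.9183 + (26/44)·0.7063 = 0.793
IG = 0.9624 - 0.793 = 0.1694

0.1694


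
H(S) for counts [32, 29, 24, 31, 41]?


Probabilities: [32/157, 29/157, 24/157, 31/157, 41/157] ≈ [0.2038, 0.1847, 0.1529, 0.1975, 0.2611]
H = -((32/157)·log₂(32/157) + (29/157)·log₂(29/157) + (24/157)·log₂(24/157) + (31/157)·log₂(31/157) + (41/157)·log₂(41/157))
  = 2.3 bits

2.3 bits


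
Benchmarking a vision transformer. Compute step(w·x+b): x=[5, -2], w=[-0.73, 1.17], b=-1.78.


z = (5)·(-0.73) + (-2)·(1.17) - 1.78
  = -7.77
step(z) = 0 (z<0)

0


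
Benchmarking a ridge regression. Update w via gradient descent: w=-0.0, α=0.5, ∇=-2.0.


w_new = w - α·∇
= -0.0 - 0.5·-2.0
= -0.0 + 1
= 1

1


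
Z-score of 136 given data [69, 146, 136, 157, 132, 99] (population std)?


μ = 123.1667, σ = 30.0744
z = (136 - 123.1667)/30.0744 = 0.4267

0.4267


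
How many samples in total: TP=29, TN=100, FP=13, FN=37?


Total = TP + TN + FP + FN
= 29 + 100 + 13 + 37
= 179
(Predicted positive: 42, predicted negative: 137)

179


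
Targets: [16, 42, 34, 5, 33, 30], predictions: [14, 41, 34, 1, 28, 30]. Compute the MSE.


Squared errors: (16-14)²=4, (42-41)²=1, (34-34)²=0, (5-1)²=16, (33-28)²=25, (30-30)²=0
Sum = 46
MSE = 46/6 = 23/3

23/3


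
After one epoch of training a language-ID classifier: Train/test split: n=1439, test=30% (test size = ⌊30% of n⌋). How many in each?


Test = ⌊1439·30/100⌋ = 431
Train = 1439 - 431 = 1008

Train: 1008, Test: 431


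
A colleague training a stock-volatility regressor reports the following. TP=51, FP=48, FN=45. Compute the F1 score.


Precision = 51/99 = 0.5152
Recall = 51/96 = 0.5312
F1 = 2·P·R/(P+R) = 2·TP/(2·TP+FP+FN) = 102/(102+48+45) = 102/195 = 0.5231

0.5231


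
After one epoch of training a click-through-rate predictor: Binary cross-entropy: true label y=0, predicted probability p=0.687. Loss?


BCE = -[y·ln(p) + (1-y)·ln(1-p)]
= -0 - 1·ln(1-0.687)
= -ln(0.313) = 1.1616

1.1616


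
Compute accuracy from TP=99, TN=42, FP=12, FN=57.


Accuracy = (TP+TN)/(TP+TN+FP+FN)
= (99+42)/(210)
= 141/210 = 67.14%

67.14%


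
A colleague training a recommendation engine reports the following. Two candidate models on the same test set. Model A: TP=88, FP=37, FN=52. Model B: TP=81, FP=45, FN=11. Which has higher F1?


Model A: P=88/125=0.704, R=88/140=0.6286, F1=2PR/(P+R)=2TP/(2TP+FP+FN)=176/265=0.6642
Model B: P=81/126=0.6429, R=81/92=0.8804, F1=2PR/(P+R)=2TP/(2TP+FP+FN)=162/218=0.7431
0.6642 < 0.7431 → Model B

Model B


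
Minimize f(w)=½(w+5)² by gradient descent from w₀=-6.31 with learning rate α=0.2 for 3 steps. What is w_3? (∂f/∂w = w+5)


step 1: grad = -6.31+5 = -1.31; w = -6.31 - 0.2·(-1.31) = -6.048
step 2: grad = -6.048+5 = -1.048; w = -6.048 - 0.2·(-1.048) = -5.8384
step 3: grad = -5.8384+5 = -0.8384; w = -5.8384 - 0.2·(-0.8384) = -5.67072

-5.67072


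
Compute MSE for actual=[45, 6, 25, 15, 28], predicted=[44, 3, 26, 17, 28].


Squared errors: (45-44)²=1, (6-3)²=9, (25-26)²=1, (15-17)²=4, (28-28)²=0
Sum = 15
MSE = 15/5 = 3

3


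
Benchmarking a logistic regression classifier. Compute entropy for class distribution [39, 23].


Probabilities: [39/62, 23/62] ≈ [0.629, 0.371]
H = -((39/62)·log₂(39/62) + (23/62)·log₂(23/62))
  = 0.9514 bits

0.9514 bits


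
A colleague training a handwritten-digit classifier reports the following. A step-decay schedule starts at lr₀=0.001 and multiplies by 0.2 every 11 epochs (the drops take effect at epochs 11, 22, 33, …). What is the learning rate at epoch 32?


n_drops = ⌊32/11⌋ = 2
lr = 0.001·0.2^2 = 0.001·0.04 = 0.00004

0.00004


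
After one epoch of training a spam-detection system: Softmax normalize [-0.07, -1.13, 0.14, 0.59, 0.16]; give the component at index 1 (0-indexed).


Exponentials: e^-0.07=0.9324, e^-1.13=0.323, e^0.14=1.1503, e^0.59=1.804, e^0.16=1.1735
Sum = 5.3832
Softmax = [0.1732, 0.06, 0.2137, 0.3351, 0.218]
p[1] = 0.323/5.3832 = 0.06

0.06


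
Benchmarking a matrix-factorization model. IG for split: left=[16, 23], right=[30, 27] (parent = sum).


Parent = [46, 50], H_parent = 0.9987
H_left = 0.9766 (n=39), H_right = 0.998 (n=57)
H_children = (39/96)·0.9766 + (57/96)·0.998 = 0.9893
IG = 0.9987 - 0.9893 = 0.0094

0.0094


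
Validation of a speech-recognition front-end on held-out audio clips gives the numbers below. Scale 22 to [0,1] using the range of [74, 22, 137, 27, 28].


min=22, max=137
(22-22)/(137-22) = 0/115 = 0.0

0.0


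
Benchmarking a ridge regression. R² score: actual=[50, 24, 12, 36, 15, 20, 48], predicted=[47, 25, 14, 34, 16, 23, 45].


ȳ = 29.2857
SS_res = Σ(y-ŷ)² = 37
SS_tot = Σ(y-ȳ)² = 1441.43
R² = 1 - SS_res/SS_tot = 1 - 0.0257 = 0.9743

0.9743


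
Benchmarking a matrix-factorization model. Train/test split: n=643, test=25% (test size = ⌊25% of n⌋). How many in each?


Test = ⌊643·25/100⌋ = 160
Train = 643 - 160 = 483

Train: 483, Test: 160


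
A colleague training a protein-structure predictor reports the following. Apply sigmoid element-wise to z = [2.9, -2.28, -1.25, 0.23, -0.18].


σ(2.9) = 1/(1+e^-2.9) = 0.9478
σ(-2.28) = 1/(1+e^2.28) = 0.0928
σ(-1.25) = 1/(1+e^1.25) = 0.2227
σ(0.23) = 1/(1+e^-0.23) = 0.5572
σ(-0.18) = 1/(1+e^0.18) = 0.4551
result = [0.9478, 0.0928, 0.2227, 0.5572, 0.4551]

[0.9478, 0.0928, 0.2227, 0.5572, 0.4551]


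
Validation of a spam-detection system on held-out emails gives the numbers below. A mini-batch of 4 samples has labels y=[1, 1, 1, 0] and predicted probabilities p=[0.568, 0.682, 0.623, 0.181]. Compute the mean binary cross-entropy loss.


L[0] = -ln(0.568) = 0.5656
L[1] = -ln(0.682) = 0.3827
L[2] = -ln(0.623) = 0.4732
L[3] = -ln(1-0.181) = -ln(0.819) = 0.1997
mean = (0.5656 + 0.3827 + 0.4732 + 0.1997)/4 = 0.4053

0.4053


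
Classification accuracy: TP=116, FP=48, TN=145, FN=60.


Accuracy = (TP+TN)/(TP+TN+FP+FN)
= (116+145)/(369)
= 261/369 = 70.73%

70.73%


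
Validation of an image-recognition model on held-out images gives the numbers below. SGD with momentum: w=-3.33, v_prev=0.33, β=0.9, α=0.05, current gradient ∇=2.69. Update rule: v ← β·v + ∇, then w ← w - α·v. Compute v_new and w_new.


v_new = 0.9·0.33 + 2.69 = 0.297 + 2.69 = 2.987
w_new = -3.33 - 0.05·2.987 = -3.33 - 0.14935 = -3.47935

v_new=2.987, w_new=-3.47935


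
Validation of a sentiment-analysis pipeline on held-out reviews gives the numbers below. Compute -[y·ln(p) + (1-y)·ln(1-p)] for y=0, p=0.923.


BCE = -[y·ln(p) + (1-y)·ln(1-p)]
= -0 - 1·ln(1-0.923)
= -ln(0.077) = 2.5639

2.5639


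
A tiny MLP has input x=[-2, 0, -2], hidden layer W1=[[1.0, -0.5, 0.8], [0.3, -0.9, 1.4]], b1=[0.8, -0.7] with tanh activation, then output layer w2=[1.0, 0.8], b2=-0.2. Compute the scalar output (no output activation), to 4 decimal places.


z1[0] = (1.0)·(-2) + (-0.5)·(0) + (0.8)·(-2) + 0.8 = -2.8
z1[1] = (0.3)·(-2) + (-0.9)·(0) + (1.4)·(-2) - 0.7 = -4.1
h = tanh(z1) = [-0.9926, -0.9995]
output = (1.0)·(-0.9926) + (0.8)·(-0.9995) - 0.2 = -1.9922

-1.9922


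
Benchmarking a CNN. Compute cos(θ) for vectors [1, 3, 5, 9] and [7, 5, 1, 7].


A·B = 1·7 + 3·5 + 5·1 + 9·7 = 90
‖A‖ = √116 = 10.7703, ‖B‖ = √124 = 11.1355
cos = 90/(√116·√124) = 90/√14384 = 0.7504

0.7504


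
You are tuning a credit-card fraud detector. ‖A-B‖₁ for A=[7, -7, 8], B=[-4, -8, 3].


d = |7+ 4| + |-7+ 8| + |8-3|
  = 11 + 1 + 5
  = 17

17


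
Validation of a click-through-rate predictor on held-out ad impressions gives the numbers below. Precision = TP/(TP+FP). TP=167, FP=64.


Precision = TP/(TP+FP)
= 167/(167+64)
= 167/231 = 72.29%

72.29%


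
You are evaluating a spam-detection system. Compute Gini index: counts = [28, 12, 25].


Probabilities: [28/65, 12/65, 25/65] ≈ [0.4308, 0.1846, 0.3846]
Σpᵢ² = (784 + 144 + 625)/65² = 1553/4225
Gini = 1 - Σpᵢ² = 1 - 1553/4225 = 0.6324

0.6324


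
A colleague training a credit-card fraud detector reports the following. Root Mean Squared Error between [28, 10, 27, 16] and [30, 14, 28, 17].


MSE = 22/4 = 5.5
RMSE = √(22/4) = 2.3452

2.3452


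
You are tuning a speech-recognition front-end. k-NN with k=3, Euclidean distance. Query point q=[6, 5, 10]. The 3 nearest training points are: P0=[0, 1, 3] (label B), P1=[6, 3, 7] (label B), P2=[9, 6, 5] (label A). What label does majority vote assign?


d(q,P0) = 10.0499  (label B)
d(q,P1) = 3.6056  (label B)
d(q,P2) = 5.9161  (label A)
Votes: A=1, B=2
Majority → B

B


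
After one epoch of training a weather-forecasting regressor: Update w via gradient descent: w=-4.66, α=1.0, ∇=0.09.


w_new = w - α·∇
= -4.66 - 1.0·0.09
= -4.66 - 0.09
= -4.75

-4.75


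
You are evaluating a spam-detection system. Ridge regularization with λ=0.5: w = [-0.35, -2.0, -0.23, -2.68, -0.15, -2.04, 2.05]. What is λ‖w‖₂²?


‖w‖₂² = (-0.35)² + (-2.0)² + (-0.23)² + (-2.68)² + (-0.15)² + (-2.04)² + (2.05)²
     = 0.1225 + 4 + 0.0529 + 7.1824 + 0.0225 + 4.1616 + 4.2025
     = 19.7444
λ·‖w‖₂² = 0.5·19.7444 = 9.8722

9.8722


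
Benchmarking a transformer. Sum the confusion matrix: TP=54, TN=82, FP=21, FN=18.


Total = TP + TN + FP + FN
= 54 + 82 + 21 + 18
= 175
(Predicted positive: 75, predicted negative: 100)

175


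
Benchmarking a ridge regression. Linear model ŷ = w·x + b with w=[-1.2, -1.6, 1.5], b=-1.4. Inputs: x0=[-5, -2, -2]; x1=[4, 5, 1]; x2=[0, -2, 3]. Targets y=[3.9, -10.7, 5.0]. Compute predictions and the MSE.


ŷ0 = (-1.2)·(-5) + (-1.6)·(-2) + (1.5)·(-2) - 1.4 = 4.8
ŷ1 = (-1.2)·(4) + (-1.6)·(5) + (1.5)·(1) - 1.4 = -12.7
ŷ2 = (-1.2)·(0) + (-1.6)·(-2) + (1.5)·(3) - 1.4 = 6.3
errors² = [0.81, 4.0, 1.69]
MSE = 6.5000/3 = 2.1667

2.1667


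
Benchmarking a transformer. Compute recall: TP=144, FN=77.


Recall = TP/(TP+FN)
= 144/(144+77)
= 144/221 = 65.16%

65.16%


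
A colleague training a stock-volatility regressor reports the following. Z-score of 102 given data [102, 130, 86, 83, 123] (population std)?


μ = 104.8, σ = 18.9884
z = (102 - 104.8)/18.9884 = -0.1475

-0.1475


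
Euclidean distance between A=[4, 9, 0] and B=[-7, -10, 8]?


d = √((4+ 7)² + (9+ 10)² + (0-8)²)
  = √(121 + 361 + 64)
  = √546 = 23.3666

23.3666


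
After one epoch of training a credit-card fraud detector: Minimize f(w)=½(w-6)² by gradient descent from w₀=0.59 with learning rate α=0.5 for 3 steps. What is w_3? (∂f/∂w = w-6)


step 1: grad = 0.59-6 = -5.41; w = 0.59 - 0.5·(-5.41) = 3.295
step 2: grad = 3.295-6 = -2.705; w = 3.295 - 0.5·(-2.705) = 4.6475
step 3: grad = 4.6475-6 = -1.3525; w = 4.6475 - 0.5·(-1.3525) = 5.32375

5.32375


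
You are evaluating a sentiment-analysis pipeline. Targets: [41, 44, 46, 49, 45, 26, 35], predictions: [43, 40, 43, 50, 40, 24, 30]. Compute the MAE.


Absolute errors: |41-43|=2, |44-40|=4, |46-43|=3, |49-50|=1, |45-40|=5, |26-24|=2, |35-30|=5
Sum = 22
MAE = 22/7 = 22/7

22/7


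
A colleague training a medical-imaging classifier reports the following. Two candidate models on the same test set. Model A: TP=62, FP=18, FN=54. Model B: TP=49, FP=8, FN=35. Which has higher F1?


Model A: P=62/80=0.775, R=62/116=0.5345, F1=2PR/(P+R)=2TP/(2TP+FP+FN)=124/196=0.6327
Model B: P=49/57=0.8596, R=49/84=0.5833, F1=2PR/(P+R)=2TP/(2TP+FP+FN)=98/141=0.695
0.6327 < 0.695 → Model B

Model B


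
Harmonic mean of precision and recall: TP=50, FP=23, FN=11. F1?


Precision = 50/73 = 0.6849
Recall = 50/61 = 0.8197
F1 = 2·P·R/(P+R) = 2·TP/(2·TP+FP+FN) = 100/(100+23+11) = 100/134 = 0.7463

0.7463


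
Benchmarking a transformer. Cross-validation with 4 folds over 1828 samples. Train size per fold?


Fold size = 1828/4 = 457
Training per fold = 1828 - 457 = 1371

1371


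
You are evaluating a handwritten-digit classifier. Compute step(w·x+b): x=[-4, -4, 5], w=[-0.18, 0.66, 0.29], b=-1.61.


z = (-4)·(-0.18) + (-4)·(0.66) + (5)·(0.29) - 1.61
  = -2.08
step(z) = 0 (z<0)

0


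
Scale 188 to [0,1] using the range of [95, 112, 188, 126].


min=95, max=188
(188-95)/(188-95) = 93/93 = 1.0

1.0


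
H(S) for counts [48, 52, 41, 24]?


Probabilities: [48/165, 52/165, 41/165, 24/165] ≈ [0.2909, 0.3152, 0.2485, 0.1455]
H = -((48/165)·log₂(48/165) + (52/165)·log₂(52/165) + (41/165)·log₂(41/165) + (24/165)·log₂(24/165))
  = 1.9469 bits

1.9469 bits


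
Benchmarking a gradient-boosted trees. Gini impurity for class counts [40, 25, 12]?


Probabilities: [40/77, 25/77, 12/77] ≈ [0.5195, 0.3247, 0.1558]
Σpᵢ² = (1600 + 625 + 144)/77² = 2369/5929
Gini = 1 - Σpᵢ² = 1 - 2369/5929 = 0.6004

0.6004


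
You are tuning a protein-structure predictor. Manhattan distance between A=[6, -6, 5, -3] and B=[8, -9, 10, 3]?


d = |6-8| + |-6+ 9| + |5-10| + |-3-3|
  = 2 + 3 + 5 + 6
  = 16

16


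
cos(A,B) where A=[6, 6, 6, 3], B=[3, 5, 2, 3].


A·B = 6·3 + 6·5 + 6·2 + 3·3 = 69
‖A‖ = √117 = 10.8167, ‖B‖ = √47 = 6.8557
cos = 69/(√117·√47) = 69/√5499 = 0.9305

0.9305


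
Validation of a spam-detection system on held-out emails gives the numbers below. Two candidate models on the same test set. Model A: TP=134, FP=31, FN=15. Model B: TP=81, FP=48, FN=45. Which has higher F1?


Model A: P=134/165=0.8121, R=134/149=0.8993, F1=2PR/(P+R)=2TP/(2TP+FP+FN)=268/314=0.8535
Model B: P=81/129=0.6279, R=81/126=0.6429, F1=2PR/(P+R)=2TP/(2TP+FP+FN)=162/255=0.6353
0.8535 > 0.6353 → Model A

Model A


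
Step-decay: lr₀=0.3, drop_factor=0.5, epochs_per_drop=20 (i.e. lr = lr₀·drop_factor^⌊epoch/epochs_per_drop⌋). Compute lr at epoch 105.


n_drops = ⌊105/20⌋ = 5
lr = 0.3·0.5^5 = 0.3·0.03125 = 0.009375

0.009375


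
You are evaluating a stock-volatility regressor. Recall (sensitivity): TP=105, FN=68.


Recall = TP/(TP+FN)
= 105/(105+68)
= 105/173 = 60.69%

60.69%


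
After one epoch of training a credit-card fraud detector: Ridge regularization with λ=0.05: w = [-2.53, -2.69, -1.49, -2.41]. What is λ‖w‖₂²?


‖w‖₂² = (-2.53)² + (-2.69)² + (-1.49)² + (-2.41)²
     = 6.4009 + 7.2361 + 2.2201 + 5.8081
     = 21.6652
λ·‖w‖₂² = 0.05·21.6652 = 1.08326

1.08326


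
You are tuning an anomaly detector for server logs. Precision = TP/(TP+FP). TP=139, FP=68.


Precision = TP/(TP+FP)
= 139/(139+68)
= 139/207 = 67.15%

67.15%


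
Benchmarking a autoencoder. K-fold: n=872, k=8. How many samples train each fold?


Fold size = 872/8 = 109
Training per fold = 872 - 109 = 763

763


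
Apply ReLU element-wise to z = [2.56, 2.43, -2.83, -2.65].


ReLU(2.56) = max(0, 2.56) = 2.56
ReLU(2.43) = max(0, 2.43) = 2.43
ReLU(-2.83) = max(0, -2.83) = 0.0
ReLU(-2.65) = max(0, -2.65) = 0.0
result = [2.56, 2.43, 0.0, 0.0]

[2.56, 2.43, 0.0, 0.0]


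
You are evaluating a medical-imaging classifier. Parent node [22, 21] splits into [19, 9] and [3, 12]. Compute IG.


Parent = [22, 21], H_parent = 0.9996
H_left = 0.9059 (n=28), H_right = 0.7219 (n=15)
H_children = (28/43)·0.9059 + (15/43)·0.7219 = 0.8417
IG = 0.9996 - 0.8417 = 0.1579

0.1579


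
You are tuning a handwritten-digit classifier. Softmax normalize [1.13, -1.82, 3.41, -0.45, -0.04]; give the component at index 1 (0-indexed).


Exponentials: e^1.13=3.0957, e^-1.82=0.162, e^3.41=30.2652, e^-0.45=0.6376, e^-0.04=0.9608
Sum = 35.1213
Softmax = [0.0881, 0.0046, 0.8617, 0.0182, 0.0274]
p[1] = 0.162/35.1213 = 0.0046

0.0046


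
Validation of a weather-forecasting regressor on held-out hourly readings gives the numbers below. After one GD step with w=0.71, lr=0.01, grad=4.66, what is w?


w_new = w - α·∇
= 0.71 - 0.01·4.66
= 0.71 - 0.0466
= 0.6634

0.6634


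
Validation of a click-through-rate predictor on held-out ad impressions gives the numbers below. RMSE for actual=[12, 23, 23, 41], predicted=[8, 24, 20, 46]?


MSE = 51/4 = 12.75
RMSE = √(51/4) = 3.5707

3.5707


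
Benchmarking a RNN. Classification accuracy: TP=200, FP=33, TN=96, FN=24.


Accuracy = (TP+TN)/(TP+TN+FP+FN)
= (200+96)/(353)
= 296/353 = 83.85%

83.85%


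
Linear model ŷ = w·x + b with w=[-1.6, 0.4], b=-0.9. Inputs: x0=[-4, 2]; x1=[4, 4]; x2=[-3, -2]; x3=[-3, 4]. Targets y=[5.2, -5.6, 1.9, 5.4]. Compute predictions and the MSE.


ŷ0 = (-1.6)·(-4) + (0.4)·(2) - 0.9 = 6.3
ŷ1 = (-1.6)·(4) + (0.4)·(4) - 0.9 = -5.7
ŷ2 = (-1.6)·(-3) + (0.4)·(-2) - 0.9 = 3.1
ŷ3 = (-1.6)·(-3) + (0.4)·(4) - 0.9 = 5.5
errors² = [1.21, 0.01, 1.44, 0.01]
MSE = 2.6700/4 = 0.6675

0.6675


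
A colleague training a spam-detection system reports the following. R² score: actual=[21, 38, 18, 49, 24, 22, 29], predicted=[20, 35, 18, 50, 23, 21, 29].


ȳ = 28.7143
SS_res = Σ(y-ŷ)² = 13
SS_tot = Σ(y-ȳ)² = 739.43
R² = 1 - SS_res/SS_tot = 1 - 0.0176 = 0.9824

0.9824


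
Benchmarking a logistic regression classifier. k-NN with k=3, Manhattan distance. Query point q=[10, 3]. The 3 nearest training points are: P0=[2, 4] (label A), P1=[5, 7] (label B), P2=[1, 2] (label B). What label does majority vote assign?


d(q,P0) = 9  (label A)
d(q,P1) = 9  (label B)
d(q,P2) = 10  (label B)
Votes: A=1, B=2
Majority → B

B


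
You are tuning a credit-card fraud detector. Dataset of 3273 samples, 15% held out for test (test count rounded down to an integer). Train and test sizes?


Test = ⌊3273·15/100⌋ = 490
Train = 3273 - 490 = 2783

Train: 2783, Test: 490


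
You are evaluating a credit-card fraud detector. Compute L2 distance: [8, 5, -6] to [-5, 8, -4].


d = √((8+ 5)² + (5-8)² + (-6+ 4)²)
  = √(169 + 9 + 4)
  = √182 = 13.4907

13.4907


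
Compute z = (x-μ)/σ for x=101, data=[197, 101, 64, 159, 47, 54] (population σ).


μ = 103.6667, σ = 56.3195
z = (101 - 103.6667)/56.3195 = -0.0473

-0.0473


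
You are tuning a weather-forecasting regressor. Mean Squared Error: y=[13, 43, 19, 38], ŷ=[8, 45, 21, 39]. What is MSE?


Squared errors: (13-8)²=25, (43-45)²=4, (19-21)²=4, (38-39)²=1
Sum = 34
MSE = 34/4 = 17/2

17/2


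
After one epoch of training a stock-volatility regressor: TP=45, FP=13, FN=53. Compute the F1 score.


Precision = 45/58 = 0.7759
Recall = 45/98 = 0.4592
F1 = 2·P·R/(P+R) = 2·TP/(2·TP+FP+FN) = 90/(90+13+53) = 90/156 = 0.5769

0.5769


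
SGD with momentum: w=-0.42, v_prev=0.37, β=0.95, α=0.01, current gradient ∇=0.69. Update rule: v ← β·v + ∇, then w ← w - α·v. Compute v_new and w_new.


v_new = 0.95·0.37 + 0.69 = 0.3515 + 0.69 = 1.0415
w_new = -0.42 - 0.01·1.0415 = -0.42 - 0.010415 = -0.430415

v_new=1.0415, w_new=-0.430415


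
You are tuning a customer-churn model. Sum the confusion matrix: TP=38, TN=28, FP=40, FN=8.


Total = TP + TN + FP + FN
= 38 + 28 + 40 + 8
= 114
(Predicted positive: 78, predicted negative: 36)

114


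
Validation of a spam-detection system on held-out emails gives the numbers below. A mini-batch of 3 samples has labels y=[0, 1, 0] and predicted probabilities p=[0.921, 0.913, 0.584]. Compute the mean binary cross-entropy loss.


L[0] = -ln(1-0.921) = -ln(0.079) = 2.5383
L[1] = -ln(0.913) = 0.091
L[2] = -ln(1-0.584) = -ln(0.416) = 0.8771
mean = (2.5383 + 0.091 + 0.8771)/3 = 1.1688

1.1688


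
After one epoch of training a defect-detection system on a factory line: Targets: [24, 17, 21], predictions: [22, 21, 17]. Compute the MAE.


Absolute errors: |24-22|=2, |17-21|=4, |21-17|=4
Sum = 10
MAE = 10/3 = 10/3

10/3


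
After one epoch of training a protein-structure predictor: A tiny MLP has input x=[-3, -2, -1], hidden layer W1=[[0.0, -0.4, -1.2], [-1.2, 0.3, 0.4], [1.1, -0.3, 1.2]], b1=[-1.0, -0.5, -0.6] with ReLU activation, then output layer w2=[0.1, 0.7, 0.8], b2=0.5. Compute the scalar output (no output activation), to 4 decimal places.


z1[0] = (0.0)·(-3) + (-0.4)·(-2) + (-1.2)·(-1) - 1.0 = 1.0
z1[1] = (-1.2)·(-3) + (0.3)·(-2) + (0.4)·(-1) - 0.5 = 2.1
z1[2] = (1.1)·(-3) + (-0.3)·(-2) + (1.2)·(-1) - 0.6 = -4.5
h = ReLU(z1) = [1.0, 2.1, 0.0]
output = (0.1)·(1.0) + (0.7)·(2.1) + (0.8)·(0.0) + 0.5 = 2.07

2.07


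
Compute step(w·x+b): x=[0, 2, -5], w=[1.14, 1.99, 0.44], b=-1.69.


z = (0)·(1.14) + (2)·(1.99) + (-5)·(0.44) - 1.69
  = 0.09
step(z) = 1 (z≥0)

1


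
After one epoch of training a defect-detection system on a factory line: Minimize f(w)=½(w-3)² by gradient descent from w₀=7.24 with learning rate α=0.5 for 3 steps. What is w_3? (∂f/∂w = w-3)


step 1: grad = 7.24-3 = 4.24; w = 7.24 - 0.5·(4.24) = 5.12
step 2: grad = 5.12-3 = 2.12; w = 5.12 - 0.5·(2.12) = 4.06
step 3: grad = 4.06-3 = 1.06; w = 4.06 - 0.5·(1.06) = 3.53

3.53


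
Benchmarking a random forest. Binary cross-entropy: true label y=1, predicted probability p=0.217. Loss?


BCE = -[y·ln(p) + (1-y)·ln(1-p)]
= -1·ln(0.217) - 0
= -ln(0.217) = 1.5279

1.5279


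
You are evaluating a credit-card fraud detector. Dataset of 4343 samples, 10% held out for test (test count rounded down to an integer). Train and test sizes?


Test = ⌊4343·10/100⌋ = 434
Train = 4343 - 434 = 3909

Train: 3909, Test: 434


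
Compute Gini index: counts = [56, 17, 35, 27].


Probabilities: [56/135, 17/135, 35/135, 27/135] ≈ [0.4148, 0.1259, 0.2593, 0.2]
Σpᵢ² = (3136 + 289 + 1225 + 729)/135² = 5379/18225
Gini = 1 - Σpᵢ² = 1 - 5379/18225 = 0.7049

0.7049


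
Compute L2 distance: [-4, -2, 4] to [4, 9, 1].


d = √((-4-4)² + (-2-9)² + (4-1)²)
  = √(64 + 121 + 9)
  = √194 = 13.9284

13.9284


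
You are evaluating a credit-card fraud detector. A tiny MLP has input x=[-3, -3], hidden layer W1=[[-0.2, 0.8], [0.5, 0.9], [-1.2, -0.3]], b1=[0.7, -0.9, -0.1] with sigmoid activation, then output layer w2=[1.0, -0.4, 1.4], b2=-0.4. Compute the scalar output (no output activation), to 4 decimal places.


z1[0] = (-0.2)·(-3) + (0.8)·(-3) + 0.7 = -1.1
z1[1] = (0.5)·(-3) + (0.9)·(-3) - 0.9 = -5.1
z1[2] = (-1.2)·(-3) + (-0.3)·(-3) - 0.1 = 4.4
h = sigmoid(z1) = [0.2497, 0.0061, 0.9879]
output = (1.0)·(0.2497) + (-0.4)·(0.0061) + (1.4)·(0.9879) - 0.4 = 1.2303

1.2303


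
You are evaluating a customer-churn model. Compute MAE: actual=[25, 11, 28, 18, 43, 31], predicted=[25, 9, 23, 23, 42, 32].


Absolute errors: |25-25|=0, |11-9|=2, |28-23|=5, |18-23|=5, |43-42|=1, |31-32|=1
Sum = 14
MAE = 14/6 = 7/3

7/3


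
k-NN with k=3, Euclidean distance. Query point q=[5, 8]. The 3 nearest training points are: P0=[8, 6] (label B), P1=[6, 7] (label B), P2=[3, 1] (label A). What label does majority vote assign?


d(q,P0) = 3.6056  (label B)
d(q,P1) = 1.4142  (label B)
d(q,P2) = 7.2801  (label A)
Votes: A=1, B=2
Majority → B

B


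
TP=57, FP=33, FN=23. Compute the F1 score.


Precision = 57/90 = 0.6333
Recall = 57/80 = 0.7125
F1 = 2·P·R/(P+R) = 2·TP/(2·TP+FP+FN) = 114/(114+33+23) = 114/170 = 0.6706

0.6706


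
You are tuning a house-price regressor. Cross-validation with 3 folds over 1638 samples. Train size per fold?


Fold size = 1638/3 = 546
Training per fold = 1638 - 546 = 1092

1092


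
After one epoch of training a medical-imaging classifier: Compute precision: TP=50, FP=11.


Precision = TP/(TP+FP)
= 50/(50+11)
= 50/61 = 81.97%

81.97%


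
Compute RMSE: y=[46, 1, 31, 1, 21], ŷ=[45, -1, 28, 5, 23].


MSE = 34/5 = 6.8
RMSE = √(34/5) = 2.6077

2.6077


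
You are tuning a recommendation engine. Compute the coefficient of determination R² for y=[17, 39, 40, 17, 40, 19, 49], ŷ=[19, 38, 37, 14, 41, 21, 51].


ȳ = 31.5714
SS_res = Σ(y-ŷ)² = 32
SS_tot = Σ(y-ȳ)² = 1083.71
R² = 1 - SS_res/SS_tot = 1 - 0.0295 = 0.9705

0.9705
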